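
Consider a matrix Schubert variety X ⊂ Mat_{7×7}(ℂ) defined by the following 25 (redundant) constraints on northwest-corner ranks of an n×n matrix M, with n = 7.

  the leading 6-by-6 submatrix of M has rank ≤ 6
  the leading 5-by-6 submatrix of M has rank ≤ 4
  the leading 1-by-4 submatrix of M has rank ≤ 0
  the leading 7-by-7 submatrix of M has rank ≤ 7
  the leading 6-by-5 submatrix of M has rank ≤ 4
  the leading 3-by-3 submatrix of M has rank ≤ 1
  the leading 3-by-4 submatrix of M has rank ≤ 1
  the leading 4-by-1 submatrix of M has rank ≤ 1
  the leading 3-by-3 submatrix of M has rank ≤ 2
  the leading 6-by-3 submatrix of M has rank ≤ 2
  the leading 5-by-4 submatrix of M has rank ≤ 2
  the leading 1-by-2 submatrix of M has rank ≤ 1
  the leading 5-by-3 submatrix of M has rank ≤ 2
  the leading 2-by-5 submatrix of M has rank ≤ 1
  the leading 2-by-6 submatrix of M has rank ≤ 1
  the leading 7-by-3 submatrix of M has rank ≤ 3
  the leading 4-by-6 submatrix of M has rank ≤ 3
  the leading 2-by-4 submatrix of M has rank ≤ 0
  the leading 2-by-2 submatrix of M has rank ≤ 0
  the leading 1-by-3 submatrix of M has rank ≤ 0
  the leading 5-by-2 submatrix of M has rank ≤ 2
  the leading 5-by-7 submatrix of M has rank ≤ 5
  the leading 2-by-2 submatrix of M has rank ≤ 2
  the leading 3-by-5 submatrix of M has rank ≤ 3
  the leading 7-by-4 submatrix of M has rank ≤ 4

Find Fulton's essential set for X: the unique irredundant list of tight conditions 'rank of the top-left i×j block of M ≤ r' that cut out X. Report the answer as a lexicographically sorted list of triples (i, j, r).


Reconstructing r_w from the 25 given conditions:

  0  0  0  0  1  1  1
  0  0  0  0  1  1  2
  1  1  1  1  2  2  3
  1  2  2  2  3  3  4
  1  2  2  2  3  4  5
  1  2  2  3  4  5  6
  1  2  3  4  5  6  7

the unique w with this rank table is (5, 7, 1, 2, 6, 4, 3).

|D(w)|=12, |Ess(w)|=4:

[(2, 4, 0), (2, 6, 1), (5, 4, 2), (6, 3, 2)]


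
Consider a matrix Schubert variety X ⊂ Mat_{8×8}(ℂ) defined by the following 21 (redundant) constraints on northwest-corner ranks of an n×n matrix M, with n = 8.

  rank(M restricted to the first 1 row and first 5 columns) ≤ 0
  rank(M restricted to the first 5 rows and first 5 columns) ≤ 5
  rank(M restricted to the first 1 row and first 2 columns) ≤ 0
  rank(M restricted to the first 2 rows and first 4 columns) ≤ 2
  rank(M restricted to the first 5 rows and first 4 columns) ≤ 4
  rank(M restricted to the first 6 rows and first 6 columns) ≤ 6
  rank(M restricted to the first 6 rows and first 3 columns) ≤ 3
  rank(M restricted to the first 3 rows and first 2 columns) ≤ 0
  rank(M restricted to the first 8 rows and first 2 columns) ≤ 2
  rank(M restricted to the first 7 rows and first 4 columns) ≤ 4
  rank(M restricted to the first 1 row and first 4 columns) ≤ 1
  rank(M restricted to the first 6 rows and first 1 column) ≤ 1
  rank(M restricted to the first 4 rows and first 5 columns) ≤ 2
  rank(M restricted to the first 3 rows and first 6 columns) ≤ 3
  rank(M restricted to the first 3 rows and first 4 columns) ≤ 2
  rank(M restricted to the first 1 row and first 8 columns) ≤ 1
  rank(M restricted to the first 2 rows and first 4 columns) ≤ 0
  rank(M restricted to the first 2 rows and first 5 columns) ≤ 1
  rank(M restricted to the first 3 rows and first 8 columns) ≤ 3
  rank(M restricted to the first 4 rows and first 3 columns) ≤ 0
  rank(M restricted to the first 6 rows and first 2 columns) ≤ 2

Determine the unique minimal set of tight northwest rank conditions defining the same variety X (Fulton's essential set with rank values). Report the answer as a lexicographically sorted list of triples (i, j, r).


Propagating the 21 rank bounds to every northwest block:

  R[1]: 0 | 0 | 0 | 0 | 0 | 1 | 1 | 1
  R[2]: 0 | 0 | 0 | 0 | 1 | 2 | 2 | 2
  R[3]: 0 | 0 | 0 | 1 | 2 | 3 | 3 | 3
  R[4]: 0 | 0 | 0 | 1 | 2 | 3 | 4 | 4
  R[5]: 1 | 1 | 1 | 2 | 3 | 4 | 5 | 5
  R[6]: 1 | 2 | 2 | 3 | 4 | 5 | 6 | 6
  R[7]: 1 | 2 | 3 | 4 | 5 | 6 | 7 | 7
  R[8]: 1 | 2 | 3 | 4 | 5 | 6 | 7 | 8

hence w(1..8) = (6, 5, 4, 7, 1, 2, 3, 8).

Rothe diagram D(w) (15 cells), 3 SE-corners (essential conditions):

[(1, 5, 0), (2, 4, 0), (4, 3, 0)]


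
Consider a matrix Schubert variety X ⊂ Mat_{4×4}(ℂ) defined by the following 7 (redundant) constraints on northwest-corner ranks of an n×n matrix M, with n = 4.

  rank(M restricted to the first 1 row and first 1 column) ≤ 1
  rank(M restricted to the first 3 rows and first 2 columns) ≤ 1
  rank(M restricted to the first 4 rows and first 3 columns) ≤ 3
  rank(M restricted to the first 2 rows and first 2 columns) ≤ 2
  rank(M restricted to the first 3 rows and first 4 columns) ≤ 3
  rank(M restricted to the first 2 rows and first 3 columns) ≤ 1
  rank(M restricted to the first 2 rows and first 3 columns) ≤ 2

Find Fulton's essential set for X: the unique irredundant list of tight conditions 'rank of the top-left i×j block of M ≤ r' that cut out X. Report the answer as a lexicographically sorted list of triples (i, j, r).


The tightest implied rank at each (i,j), from the 7 conditions:

  i=1: 1 | 1 | 1 | 1
  i=2: 1 | 1 | 1 | 2
  i=3: 1 | 1 | 2 | 3
  i=4: 1 | 2 | 3 | 4

the unique w with this rank table is (1, 4, 3, 2).

Fulton essential set (2 of the 3 Rothe cells):

[(2, 3, 1), (3, 2, 1)]


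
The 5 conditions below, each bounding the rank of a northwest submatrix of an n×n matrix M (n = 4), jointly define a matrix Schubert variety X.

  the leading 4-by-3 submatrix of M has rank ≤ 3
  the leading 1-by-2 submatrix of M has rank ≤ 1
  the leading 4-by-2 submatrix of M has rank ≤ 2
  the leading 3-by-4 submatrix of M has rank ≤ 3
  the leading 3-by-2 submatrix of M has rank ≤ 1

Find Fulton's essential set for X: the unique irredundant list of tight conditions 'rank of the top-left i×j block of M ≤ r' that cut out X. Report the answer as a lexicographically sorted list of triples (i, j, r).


Reconstructing r_w from the 5 given conditions:

  row 1: 1 | 1 | 1 | 1
  row 2: 1 | 1 | 2 | 2
  row 3: 1 | 1 | 2 | 3
  row 4: 1 | 2 | 3 | 4

reading off 1-entries of Δ²R: w = (1, 3, 4, 2).

Fulton essential set (1 of the 2 Rothe cells):

[(3, 2, 1)]


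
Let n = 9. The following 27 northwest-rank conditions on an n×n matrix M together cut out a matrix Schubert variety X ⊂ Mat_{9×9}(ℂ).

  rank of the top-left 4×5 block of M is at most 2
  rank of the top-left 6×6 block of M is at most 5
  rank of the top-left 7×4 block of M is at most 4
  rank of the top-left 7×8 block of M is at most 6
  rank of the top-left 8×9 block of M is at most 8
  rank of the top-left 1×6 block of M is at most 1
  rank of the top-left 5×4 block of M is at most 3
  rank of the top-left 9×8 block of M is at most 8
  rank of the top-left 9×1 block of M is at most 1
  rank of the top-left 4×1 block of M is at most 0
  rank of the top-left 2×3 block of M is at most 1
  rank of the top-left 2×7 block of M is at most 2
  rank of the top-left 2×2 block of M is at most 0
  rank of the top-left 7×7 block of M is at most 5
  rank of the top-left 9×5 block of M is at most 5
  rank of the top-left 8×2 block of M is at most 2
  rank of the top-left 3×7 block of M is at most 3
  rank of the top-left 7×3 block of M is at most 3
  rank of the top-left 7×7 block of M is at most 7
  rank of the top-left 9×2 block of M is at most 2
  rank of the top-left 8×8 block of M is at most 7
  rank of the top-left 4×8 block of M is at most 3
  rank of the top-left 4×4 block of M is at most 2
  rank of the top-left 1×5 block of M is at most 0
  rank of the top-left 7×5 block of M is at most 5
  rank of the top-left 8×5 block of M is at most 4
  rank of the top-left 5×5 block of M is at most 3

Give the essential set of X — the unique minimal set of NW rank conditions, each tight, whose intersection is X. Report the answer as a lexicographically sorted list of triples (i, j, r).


Rank table r_w(9×9) implied by the 27 constraints:

  i=1: 0  0  0  0  0  1  1  1  1
  i=2: 0  0  1  1  1  2  2  2  2
  i=3: 0  1  2  2  2  3  3  3  3
  i=4: 0  1  2  2  2  3  3  3  4
  i=5: 1  2  3  3  3  4  4  4  5
  i=6: 1  2  3  4  4  5  5  5  6
  i=7: 1  2  3  4  4  5  5  6  7
  i=8: 1  2  3  4  4  5  6  7  8
  i=9: 1  2  3  4  5  6  7  8  9

the unique w with this rank table is (6, 3, 2, 9, 1, 4, 8, 7, 5).

7 SE-corners of the 16-cell Rothe diagram give Ess(w):

[(1, 5, 0), (2, 2, 0), (4, 1, 0), (4, 5, 2), (4, 8, 3), (7, 7, 5), (8, 5, 4)]


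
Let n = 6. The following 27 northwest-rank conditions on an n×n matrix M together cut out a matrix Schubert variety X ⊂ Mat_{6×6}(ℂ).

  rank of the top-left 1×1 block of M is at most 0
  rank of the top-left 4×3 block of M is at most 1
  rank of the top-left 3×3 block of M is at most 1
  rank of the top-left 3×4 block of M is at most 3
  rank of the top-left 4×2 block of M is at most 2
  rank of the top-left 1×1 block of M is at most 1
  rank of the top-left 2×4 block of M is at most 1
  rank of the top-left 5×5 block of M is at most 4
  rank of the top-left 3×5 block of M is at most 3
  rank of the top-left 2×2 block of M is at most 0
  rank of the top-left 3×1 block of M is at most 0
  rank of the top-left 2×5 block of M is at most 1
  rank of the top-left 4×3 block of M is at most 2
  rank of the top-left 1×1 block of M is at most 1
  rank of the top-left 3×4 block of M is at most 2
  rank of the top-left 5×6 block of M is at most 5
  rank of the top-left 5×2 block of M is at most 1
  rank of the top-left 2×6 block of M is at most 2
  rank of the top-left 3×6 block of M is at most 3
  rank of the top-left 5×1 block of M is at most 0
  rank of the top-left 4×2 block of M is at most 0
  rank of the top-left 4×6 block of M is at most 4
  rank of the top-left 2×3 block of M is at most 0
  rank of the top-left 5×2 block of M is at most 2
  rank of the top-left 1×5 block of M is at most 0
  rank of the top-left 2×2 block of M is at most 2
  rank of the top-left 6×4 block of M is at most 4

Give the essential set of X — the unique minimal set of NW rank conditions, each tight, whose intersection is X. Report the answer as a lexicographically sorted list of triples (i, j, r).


Propagating the 27 rank bounds to every northwest block:

  row 1: 0  0  0  0  0  1
  row 2: 0  0  0  1  1  2
  row 3: 0  0  1  2  2  3
  row 4: 0  0  1  2  3  4
  row 5: 0  1  2  3  4  5
  row 6: 1  2  3  4  5  6

so w = (6, 4, 3, 5, 2, 1).

ℓ(w)=13; the 4 essential cells (i,j,r):

[(1, 5, 0), (2, 3, 0), (4, 2, 0), (5, 1, 0)]


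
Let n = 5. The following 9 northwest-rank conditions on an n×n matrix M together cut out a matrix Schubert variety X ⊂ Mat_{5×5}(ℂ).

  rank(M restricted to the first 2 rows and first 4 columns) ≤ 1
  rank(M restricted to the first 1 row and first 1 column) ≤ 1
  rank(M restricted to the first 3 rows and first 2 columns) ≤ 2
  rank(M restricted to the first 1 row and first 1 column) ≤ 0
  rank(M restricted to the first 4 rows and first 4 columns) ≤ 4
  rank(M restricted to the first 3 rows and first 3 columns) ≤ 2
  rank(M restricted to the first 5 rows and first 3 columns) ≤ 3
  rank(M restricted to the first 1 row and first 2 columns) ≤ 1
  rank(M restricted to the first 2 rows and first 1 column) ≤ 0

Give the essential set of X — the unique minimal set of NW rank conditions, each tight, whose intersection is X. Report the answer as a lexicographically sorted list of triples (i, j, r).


Recovering R(i,j) via the rank-extension bound from the 9 conditions:

  i=1: 0  1  1  1  1
  i=2: 0  1  1  1  2
  i=3: 1  2  2  2  3
  i=4: 1  2  3  3  4
  i=5: 1  2  3  4  5

second differences of R give the permutation w = (2, 5, 1, 3, 4).

|D(w)|=4, |Ess(w)|=2:

[(2, 1, 0), (2, 4, 1)]


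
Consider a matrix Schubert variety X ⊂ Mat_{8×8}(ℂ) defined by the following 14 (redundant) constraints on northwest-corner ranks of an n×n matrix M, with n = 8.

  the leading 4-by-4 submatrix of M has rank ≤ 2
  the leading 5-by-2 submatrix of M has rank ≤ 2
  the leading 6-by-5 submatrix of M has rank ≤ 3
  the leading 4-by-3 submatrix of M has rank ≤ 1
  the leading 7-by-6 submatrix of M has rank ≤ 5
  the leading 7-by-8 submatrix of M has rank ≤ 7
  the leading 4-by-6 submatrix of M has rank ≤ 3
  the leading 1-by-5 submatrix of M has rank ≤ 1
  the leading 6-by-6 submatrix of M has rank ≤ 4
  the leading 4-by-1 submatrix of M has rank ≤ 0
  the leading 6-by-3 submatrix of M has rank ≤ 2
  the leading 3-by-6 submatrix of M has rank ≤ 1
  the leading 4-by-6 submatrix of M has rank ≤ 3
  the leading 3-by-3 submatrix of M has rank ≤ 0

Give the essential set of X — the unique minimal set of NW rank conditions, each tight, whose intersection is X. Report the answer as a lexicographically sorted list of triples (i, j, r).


Computing R[i][j] = min implied NW-rank bound (n=8, 14 conditions):

  i=1: 0  0  0  1  1  1  1  1
  i=2: 0  0  0  1  1  1  2  2
  i=3: 0  0  0  1  1  1  2  3
  i=4: 0  1  1  2  2  2  3  4
  i=5: 1  2  2  3  3  3  4  5
  i=6: 1  2  2  3  3  4  5  6
  i=7: 1  2  3  4  4  5  6  7
  i=8: 1  2  3  4  5  6  7  8

hence w(1..8) = (4, 7, 8, 2, 1, 6, 3, 5).

5 SE-corners of the 16-cell Rothe diagram give Ess(w):

[(3, 3, 0), (3, 6, 1), (4, 1, 0), (6, 3, 2), (6, 5, 3)]


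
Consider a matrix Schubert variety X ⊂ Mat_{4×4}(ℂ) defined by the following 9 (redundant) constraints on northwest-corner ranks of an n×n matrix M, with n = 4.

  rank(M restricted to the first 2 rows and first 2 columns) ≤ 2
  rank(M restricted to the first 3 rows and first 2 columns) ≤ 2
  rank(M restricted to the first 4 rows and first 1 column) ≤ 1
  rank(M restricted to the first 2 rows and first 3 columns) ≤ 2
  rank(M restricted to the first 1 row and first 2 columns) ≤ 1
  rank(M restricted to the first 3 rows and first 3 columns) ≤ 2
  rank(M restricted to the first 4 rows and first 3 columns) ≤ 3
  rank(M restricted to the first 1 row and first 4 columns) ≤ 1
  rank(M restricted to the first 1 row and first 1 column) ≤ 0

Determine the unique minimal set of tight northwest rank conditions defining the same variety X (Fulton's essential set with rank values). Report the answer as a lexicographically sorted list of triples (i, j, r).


Rank table r_w(4×4) implied by the 9 constraints:

  row 1: 0 | 1 | 1 | 1
  row 2: 1 | 2 | 2 | 2
  row 3: 1 | 2 | 2 | 3
  row 4: 1 | 2 | 3 | 4

the unique w with this rank table is (2, 1, 4, 3).

|D(w)|=2, |Ess(w)|=2:

[(1, 1, 0), (3, 3, 2)]


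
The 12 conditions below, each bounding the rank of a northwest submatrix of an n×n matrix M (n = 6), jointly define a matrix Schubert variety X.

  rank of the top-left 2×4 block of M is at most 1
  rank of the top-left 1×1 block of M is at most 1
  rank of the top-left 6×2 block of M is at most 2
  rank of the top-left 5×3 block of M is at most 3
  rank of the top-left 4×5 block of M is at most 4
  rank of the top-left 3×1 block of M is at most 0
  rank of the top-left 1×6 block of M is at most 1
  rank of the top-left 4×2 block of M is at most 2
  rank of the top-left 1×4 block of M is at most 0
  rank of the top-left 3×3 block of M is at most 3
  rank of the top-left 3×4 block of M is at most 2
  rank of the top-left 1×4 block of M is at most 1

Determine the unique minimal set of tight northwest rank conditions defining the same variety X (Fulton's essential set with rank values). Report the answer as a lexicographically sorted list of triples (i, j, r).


Propagating the 12 rank bounds to every northwest block:

  R[1]: 0  0  0  0  1  1
  R[2]: 0  1  1  1  2  2
  R[3]: 0  1  2  2  3  3
  R[4]: 1  2  3  3  4  4
  R[5]: 1  2  3  4  5  5
  R[6]: 1  2  3  4  5  6

giving w = (5, 2, 3, 1, 4, 6) via Δ²R.

ℓ(w)=6; the 2 essential cells (i,j,r):

[(1, 4, 0), (3, 1, 0)]


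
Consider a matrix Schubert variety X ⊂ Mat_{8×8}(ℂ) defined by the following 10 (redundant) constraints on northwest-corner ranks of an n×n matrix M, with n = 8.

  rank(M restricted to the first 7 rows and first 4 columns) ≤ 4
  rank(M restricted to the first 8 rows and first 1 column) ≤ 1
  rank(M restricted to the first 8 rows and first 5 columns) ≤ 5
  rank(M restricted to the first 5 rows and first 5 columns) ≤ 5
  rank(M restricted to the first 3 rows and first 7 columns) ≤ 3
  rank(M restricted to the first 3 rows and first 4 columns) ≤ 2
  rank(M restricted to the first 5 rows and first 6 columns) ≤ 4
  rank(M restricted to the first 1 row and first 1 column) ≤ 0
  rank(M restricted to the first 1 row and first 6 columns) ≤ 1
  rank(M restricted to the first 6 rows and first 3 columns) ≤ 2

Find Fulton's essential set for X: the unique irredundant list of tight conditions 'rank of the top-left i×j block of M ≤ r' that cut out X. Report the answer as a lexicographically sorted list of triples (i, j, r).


Computing R[i][j] = min implied NW-rank bound (n=8, 10 conditions):

  0, 1, 1, 1, 1, 1, 1, 1
  1, 2, 2, 2, 2, 2, 2, 2
  1, 2, 2, 2, 3, 3, 3, 3
  1, 2, 2, 3, 4, 4, 4, 4
  1, 2, 2, 3, 4, 4, 5, 5
  1, 2, 2, 3, 4, 5, 6, 6
  1, 2, 3, 4, 5, 6, 7, 7
  1, 2, 3, 4, 5, 6, 7, 8

the unique w with this rank table is (2, 1, 5, 4, 7, 6, 3, 8).

ℓ(w)=7; the 4 essential cells (i,j,r):

[(1, 1, 0), (3, 4, 2), (5, 6, 4), (6, 3, 2)]


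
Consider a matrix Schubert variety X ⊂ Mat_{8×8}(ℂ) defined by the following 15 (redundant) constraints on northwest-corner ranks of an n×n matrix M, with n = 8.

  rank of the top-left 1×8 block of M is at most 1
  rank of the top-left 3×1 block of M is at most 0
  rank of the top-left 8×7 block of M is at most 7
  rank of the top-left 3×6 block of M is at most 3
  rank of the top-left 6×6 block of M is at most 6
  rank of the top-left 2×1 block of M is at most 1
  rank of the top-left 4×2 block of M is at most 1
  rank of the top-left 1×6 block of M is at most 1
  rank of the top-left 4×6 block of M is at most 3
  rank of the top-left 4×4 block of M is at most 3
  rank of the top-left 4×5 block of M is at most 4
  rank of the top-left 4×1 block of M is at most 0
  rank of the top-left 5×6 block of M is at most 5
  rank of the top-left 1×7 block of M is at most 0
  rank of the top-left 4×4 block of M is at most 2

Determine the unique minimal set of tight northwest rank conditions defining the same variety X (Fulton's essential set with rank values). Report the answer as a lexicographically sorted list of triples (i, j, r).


Reconstructing r_w from the 15 given conditions:

  0, 0, 0, 0, 0, 0, 0, 1
  0, 1, 1, 1, 1, 1, 1, 2
  0, 1, 2, 2, 2, 2, 2, 3
  0, 1, 2, 2, 3, 3, 3, 4
  1, 2, 3, 3, 4, 4, 4, 5
  1, 2, 3, 4, 5, 5, 5, 6
  1, 2, 3, 4, 5, 6, 6, 7
  1, 2, 3, 4, 5, 6, 7, 8

second differences of R give the permutation w = (8, 2, 3, 5, 1, 4, 6, 7).

|D(w)|=11, |Ess(w)|=3:

[(1, 7, 0), (4, 1, 0), (4, 4, 2)]


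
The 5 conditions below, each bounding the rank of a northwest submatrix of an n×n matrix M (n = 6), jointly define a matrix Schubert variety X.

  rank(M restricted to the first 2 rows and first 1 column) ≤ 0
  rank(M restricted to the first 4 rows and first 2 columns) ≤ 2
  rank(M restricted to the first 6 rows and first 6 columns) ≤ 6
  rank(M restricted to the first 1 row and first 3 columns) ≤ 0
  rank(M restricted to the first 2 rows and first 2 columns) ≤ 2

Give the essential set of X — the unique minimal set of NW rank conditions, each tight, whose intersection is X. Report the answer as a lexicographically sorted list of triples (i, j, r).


Reconstructing r_w from the 5 given conditions:

  row 1: 0, 0, 0, 1, 1, 1
  row 2: 0, 1, 1, 2, 2, 2
  row 3: 1, 2, 2, 3, 3, 3
  row 4: 1, 2, 3, 4, 4, 4
  row 5: 1, 2, 3, 4, 5, 5
  row 6: 1, 2, 3, 4, 5, 6

second differences of R give the permutation w = (4, 2, 1, 3, 5, 6).

D(w) has 4 cells with 2 SE-corners; essential set:

[(1, 3, 0), (2, 1, 0)]


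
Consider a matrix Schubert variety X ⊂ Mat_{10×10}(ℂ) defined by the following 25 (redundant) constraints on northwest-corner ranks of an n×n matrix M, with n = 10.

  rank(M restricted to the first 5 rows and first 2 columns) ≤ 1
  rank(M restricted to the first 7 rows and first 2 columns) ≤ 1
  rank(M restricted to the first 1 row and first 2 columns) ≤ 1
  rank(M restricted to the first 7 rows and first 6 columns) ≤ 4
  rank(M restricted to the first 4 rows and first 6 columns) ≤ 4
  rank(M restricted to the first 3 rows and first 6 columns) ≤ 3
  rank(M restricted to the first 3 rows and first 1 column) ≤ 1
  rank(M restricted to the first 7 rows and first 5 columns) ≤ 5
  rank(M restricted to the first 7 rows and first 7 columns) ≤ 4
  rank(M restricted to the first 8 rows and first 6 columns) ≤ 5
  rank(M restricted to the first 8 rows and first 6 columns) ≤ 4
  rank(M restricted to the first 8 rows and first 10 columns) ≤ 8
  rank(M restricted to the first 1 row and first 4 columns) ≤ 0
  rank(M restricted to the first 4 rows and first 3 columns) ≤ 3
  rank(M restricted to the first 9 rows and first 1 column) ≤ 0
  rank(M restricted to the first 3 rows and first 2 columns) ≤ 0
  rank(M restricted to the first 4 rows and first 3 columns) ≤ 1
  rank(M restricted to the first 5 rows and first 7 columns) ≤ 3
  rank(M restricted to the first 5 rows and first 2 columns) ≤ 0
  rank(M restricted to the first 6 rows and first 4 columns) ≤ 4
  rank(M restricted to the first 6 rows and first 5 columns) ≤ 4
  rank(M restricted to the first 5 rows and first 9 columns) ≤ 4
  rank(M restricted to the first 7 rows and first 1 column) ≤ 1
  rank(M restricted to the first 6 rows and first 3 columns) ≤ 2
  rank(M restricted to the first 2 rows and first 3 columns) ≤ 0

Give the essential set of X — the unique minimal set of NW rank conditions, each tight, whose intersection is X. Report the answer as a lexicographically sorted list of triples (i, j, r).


The tightest implied rank at each (i,j), from the 25 conditions:

  R[1]: 0 | 0 | 0 | 0 | 1 | 1 | 1 | 1 | 1 | 1
  R[2]: 0 | 0 | 0 | 1 | 2 | 2 | 2 | 2 | 2 | 2
  R[3]: 0 | 0 | 1 | 2 | 3 | 3 | 3 | 3 | 3 | 3
  R[4]: 0 | 0 | 1 | 2 | 3 | 3 | 3 | 4 | 4 | 4
  R[5]: 0 | 0 | 1 | 2 | 3 | 3 | 3 | 4 | 4 | 5
  R[6]: 0 | 1 | 2 | 3 | 4 | 4 | 4 | 5 | 5 | 6
  R[7]: 0 | 1 | 2 | 3 | 4 | 4 | 4 | 5 | 6 | 7
  R[8]: 0 | 1 | 2 | 3 | 4 | 4 | 5 | 6 | 7 | 8
  R[9]: 0 | 1 | 2 | 3 | 4 | 5 | 6 | 7 | 8 | 9
  R[10]: 1 | 2 | 3 | 4 | 5 | 6 | 7 | 8 | 9 | 10

second differences of R give the permutation w = (5, 4, 3, 8, 10, 2, 9, 7, 6, 1).

Fulton essential set (8 of the 25 Rothe cells):

[(1, 4, 0), (2, 3, 0), (5, 2, 0), (5, 7, 3), (5, 9, 4), (7, 7, 4), (8, 6, 4), (9, 1, 0)]


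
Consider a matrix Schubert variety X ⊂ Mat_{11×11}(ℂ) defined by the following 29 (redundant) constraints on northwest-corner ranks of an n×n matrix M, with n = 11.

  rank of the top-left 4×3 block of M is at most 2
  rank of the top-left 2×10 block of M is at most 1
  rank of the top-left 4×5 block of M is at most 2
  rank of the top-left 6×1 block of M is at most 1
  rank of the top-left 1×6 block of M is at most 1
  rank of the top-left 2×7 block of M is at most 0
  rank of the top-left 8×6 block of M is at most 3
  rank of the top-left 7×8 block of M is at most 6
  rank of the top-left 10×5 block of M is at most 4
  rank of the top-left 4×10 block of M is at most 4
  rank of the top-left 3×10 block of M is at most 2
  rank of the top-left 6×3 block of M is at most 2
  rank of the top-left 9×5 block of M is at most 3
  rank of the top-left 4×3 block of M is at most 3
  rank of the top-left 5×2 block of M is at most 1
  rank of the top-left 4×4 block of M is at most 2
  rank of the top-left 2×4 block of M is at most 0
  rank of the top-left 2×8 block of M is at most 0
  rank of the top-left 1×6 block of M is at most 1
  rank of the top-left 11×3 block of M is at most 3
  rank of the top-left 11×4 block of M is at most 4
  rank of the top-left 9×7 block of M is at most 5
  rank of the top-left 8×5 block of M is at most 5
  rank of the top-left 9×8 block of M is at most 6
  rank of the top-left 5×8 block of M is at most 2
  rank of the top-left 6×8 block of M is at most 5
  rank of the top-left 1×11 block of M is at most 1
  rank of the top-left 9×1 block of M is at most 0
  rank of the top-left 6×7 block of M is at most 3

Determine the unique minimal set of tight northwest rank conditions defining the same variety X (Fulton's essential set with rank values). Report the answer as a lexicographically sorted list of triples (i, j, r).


Computing R[i][j] = min implied NW-rank bound (n=11, 29 conditions):

  row 1: 0 | 0 | 0 | 0 | 0 | 0 | 0 | 0 | 1 | 1 | 1
  row 2: 0 | 0 | 0 | 0 | 0 | 0 | 0 | 0 | 1 | 1 | 2
  row 3: 0 | 1 | 1 | 1 | 1 | 1 | 1 | 1 | 2 | 2 | 3
  row 4: 0 | 1 | 2 | 2 | 2 | 2 | 2 | 2 | 3 | 3 | 4
  row 5: 0 | 1 | 2 | 2 | 2 | 2 | 2 | 2 | 3 | 4 | 5
  row 6: 0 | 1 | 2 | 3 | 3 | 3 | 3 | 3 | 4 | 5 | 6
  row 7: 0 | 1 | 2 | 3 | 3 | 3 | 4 | 4 | 5 | 6 | 7
  row 8: 0 | 1 | 2 | 3 | 3 | 3 | 4 | 5 | 6 | 7 | 8
  row 9: 0 | 1 | 2 | 3 | 3 | 4 | 5 | 6 | 7 | 8 | 9
  row 10: 1 | 2 | 3 | 4 | 4 | 5 | 6 | 7 | 8 | 9 | 10
  row 11: 1 | 2 | 3 | 4 | 5 | 6 | 7 | 8 | 9 | 10 | 11

second differences of R give the permutation w = (9, 11, 2, 3, 10, 4, 7, 8, 6, 1, 5).

Rothe diagram D(w) (34 cells), 6 SE-corners (essential conditions):

[(2, 8, 0), (2, 10, 1), (5, 8, 2), (8, 6, 3), (9, 1, 0), (9, 5, 3)]


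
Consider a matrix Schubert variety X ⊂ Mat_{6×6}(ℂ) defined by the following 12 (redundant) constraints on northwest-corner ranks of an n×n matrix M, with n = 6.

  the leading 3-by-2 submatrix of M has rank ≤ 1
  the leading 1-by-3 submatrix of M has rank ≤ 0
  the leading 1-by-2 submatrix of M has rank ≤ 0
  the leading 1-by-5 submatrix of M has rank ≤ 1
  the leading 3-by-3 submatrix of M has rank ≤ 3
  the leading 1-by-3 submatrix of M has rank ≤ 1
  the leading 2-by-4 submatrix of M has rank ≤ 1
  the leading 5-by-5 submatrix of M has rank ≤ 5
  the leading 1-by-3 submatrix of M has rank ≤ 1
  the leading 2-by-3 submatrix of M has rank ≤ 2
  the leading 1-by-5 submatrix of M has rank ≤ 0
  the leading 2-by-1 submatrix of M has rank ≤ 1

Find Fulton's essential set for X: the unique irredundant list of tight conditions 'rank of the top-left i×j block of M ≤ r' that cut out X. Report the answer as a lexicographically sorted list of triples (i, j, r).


Propagating the 12 rank bounds to every northwest block:

  R[1]: 0 | 0 | 0 | 0 | 0 | 1
  R[2]: 1 | 1 | 1 | 1 | 1 | 2
  R[3]: 1 | 1 | 2 | 2 | 2 | 3
  R[4]: 1 | 2 | 3 | 3 | 3 | 4
  R[5]: 1 | 2 | 3 | 4 | 4 | 5
  R[6]: 1 | 2 | 3 | 4 | 5 | 6

reading off 1-entries of Δ²R: w = (6, 1, 3, 2, 4, 5).

Fulton essential set (2 of the 6 Rothe cells):

[(1, 5, 0), (3, 2, 1)]


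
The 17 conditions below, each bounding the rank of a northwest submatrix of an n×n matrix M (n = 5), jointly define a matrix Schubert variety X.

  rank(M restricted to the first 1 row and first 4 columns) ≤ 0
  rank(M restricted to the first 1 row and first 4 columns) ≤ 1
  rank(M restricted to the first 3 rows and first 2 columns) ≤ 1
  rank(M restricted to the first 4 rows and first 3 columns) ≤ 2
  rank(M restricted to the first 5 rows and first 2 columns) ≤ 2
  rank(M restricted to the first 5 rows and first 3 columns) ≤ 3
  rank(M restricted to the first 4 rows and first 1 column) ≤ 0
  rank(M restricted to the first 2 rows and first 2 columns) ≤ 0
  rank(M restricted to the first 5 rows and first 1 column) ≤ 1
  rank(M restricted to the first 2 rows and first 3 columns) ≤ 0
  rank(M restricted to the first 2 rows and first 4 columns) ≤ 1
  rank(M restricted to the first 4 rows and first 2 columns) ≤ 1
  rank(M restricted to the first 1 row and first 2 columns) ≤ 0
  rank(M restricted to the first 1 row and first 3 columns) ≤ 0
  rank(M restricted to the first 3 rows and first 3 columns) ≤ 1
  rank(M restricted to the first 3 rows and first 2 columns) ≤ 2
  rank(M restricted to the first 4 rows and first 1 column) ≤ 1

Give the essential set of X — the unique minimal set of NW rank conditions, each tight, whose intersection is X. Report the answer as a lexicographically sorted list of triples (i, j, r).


Computing R[i][j] = min implied NW-rank bound (n=5, 17 conditions):

  0 | 0 | 0 | 0 | 1
  0 | 0 | 0 | 1 | 2
  0 | 1 | 1 | 2 | 3
  0 | 1 | 2 | 3 | 4
  1 | 2 | 3 | 4 | 5

giving w = (5, 4, 2, 3, 1) via Δ²R.

ℓ(w)=9; the 3 essential cells (i,j,r):

[(1, 4, 0), (2, 3, 0), (4, 1, 0)]


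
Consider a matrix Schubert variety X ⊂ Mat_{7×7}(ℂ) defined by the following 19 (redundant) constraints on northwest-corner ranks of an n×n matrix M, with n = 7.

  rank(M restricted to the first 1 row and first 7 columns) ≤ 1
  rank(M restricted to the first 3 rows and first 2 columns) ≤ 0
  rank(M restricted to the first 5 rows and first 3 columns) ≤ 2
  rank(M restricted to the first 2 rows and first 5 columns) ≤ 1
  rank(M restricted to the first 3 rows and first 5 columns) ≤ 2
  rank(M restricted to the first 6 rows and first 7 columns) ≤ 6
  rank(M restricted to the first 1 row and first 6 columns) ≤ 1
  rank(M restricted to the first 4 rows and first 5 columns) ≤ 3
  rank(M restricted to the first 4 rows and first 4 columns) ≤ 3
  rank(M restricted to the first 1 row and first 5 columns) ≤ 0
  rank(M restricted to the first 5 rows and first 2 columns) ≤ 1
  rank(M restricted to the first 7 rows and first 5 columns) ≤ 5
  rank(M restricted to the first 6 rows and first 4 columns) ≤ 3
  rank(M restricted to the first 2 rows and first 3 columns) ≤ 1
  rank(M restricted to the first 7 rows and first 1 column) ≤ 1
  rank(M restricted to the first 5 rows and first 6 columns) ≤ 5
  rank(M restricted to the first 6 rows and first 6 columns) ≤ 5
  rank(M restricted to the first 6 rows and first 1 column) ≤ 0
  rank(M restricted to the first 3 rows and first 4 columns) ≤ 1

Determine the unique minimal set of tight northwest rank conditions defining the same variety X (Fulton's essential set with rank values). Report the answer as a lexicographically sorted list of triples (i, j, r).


The tightest implied rank at each (i,j), from the 19 conditions:

  R[1]: 0 | 0 | 0 | 0 | 0 | 1 | 1
  R[2]: 0 | 0 | 1 | 1 | 1 | 2 | 2
  R[3]: 0 | 0 | 1 | 1 | 2 | 3 | 3
  R[4]: 0 | 1 | 2 | 2 | 3 | 4 | 4
  R[5]: 0 | 1 | 2 | 3 | 4 | 5 | 5
  R[6]: 0 | 1 | 2 | 3 | 4 | 5 | 6
  R[7]: 1 | 2 | 3 | 4 | 5 | 6 | 7

the unique w with this rank table is (6, 3, 5, 2, 4, 7, 1).

|D(w)|=13, |Ess(w)|=4:

[(1, 5, 0), (3, 2, 0), (3, 4, 1), (6, 1, 0)]


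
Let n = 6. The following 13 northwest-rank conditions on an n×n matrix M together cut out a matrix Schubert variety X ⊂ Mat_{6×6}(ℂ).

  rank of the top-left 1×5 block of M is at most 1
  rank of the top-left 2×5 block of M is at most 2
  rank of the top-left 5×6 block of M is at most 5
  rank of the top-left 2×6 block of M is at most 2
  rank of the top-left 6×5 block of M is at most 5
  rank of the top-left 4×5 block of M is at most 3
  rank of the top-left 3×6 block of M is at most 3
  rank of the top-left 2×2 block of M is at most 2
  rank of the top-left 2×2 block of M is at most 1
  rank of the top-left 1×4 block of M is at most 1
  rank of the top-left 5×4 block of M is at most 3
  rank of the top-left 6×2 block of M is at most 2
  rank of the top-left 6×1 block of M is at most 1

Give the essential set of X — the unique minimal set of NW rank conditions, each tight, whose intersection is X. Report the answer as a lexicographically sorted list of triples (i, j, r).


Propagating the 13 rank bounds to every northwest block:

  R[1]: 1  1  1  1  1  1
  R[2]: 1  1  2  2  2  2
  R[3]: 1  2  3  3  3  3
  R[4]: 1  2  3  3  3  4
  R[5]: 1  2  3  3  4  5
  R[6]: 1  2  3  4  5  6

giving w = (1, 3, 2, 6, 5, 4) via Δ²R.

ℓ(w)=4; the 3 essential cells (i,j,r):

[(2, 2, 1), (4, 5, 3), (5, 4, 3)]


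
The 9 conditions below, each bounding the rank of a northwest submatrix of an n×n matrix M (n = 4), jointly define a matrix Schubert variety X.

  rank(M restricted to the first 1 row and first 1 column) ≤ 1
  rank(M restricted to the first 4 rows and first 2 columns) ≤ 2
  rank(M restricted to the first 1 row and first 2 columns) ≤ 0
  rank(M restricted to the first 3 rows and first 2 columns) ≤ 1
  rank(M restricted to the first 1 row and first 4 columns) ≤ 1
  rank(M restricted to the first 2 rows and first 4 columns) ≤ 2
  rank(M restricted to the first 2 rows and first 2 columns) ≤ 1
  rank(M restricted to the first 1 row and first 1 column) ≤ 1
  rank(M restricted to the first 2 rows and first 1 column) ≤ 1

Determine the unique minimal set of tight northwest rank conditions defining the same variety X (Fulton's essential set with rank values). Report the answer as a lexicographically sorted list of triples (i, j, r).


Reconstructing r_w from the 9 given conditions:

  0 | 0 | 1 | 1
  1 | 1 | 2 | 2
  1 | 1 | 2 | 3
  1 | 2 | 3 | 4

the unique w with this rank table is (3, 1, 4, 2).

|D(w)|=3, |Ess(w)|=2:

[(1, 2, 0), (3, 2, 1)]


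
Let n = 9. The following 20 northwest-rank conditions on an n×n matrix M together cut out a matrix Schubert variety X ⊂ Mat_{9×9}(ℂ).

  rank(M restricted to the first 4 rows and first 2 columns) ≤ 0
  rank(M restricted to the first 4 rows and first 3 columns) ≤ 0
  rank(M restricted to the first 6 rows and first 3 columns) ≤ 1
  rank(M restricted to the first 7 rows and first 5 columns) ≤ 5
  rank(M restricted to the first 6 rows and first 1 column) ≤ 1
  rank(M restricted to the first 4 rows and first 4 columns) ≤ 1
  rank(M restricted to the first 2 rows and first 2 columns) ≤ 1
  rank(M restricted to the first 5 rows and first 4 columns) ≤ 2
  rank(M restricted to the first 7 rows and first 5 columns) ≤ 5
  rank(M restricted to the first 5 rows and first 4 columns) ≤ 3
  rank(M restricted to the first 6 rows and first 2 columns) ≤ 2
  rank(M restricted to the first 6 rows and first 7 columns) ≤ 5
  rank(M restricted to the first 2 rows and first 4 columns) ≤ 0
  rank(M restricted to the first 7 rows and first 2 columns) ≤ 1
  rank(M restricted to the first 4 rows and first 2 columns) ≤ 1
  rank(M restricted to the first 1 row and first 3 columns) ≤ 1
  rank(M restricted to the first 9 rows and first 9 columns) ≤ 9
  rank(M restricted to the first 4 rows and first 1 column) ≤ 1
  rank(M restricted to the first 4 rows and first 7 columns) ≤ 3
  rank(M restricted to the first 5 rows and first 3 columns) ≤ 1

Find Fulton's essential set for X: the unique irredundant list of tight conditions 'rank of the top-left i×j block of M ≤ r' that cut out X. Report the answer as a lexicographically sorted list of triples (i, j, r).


Computing R[i][j] = min implied NW-rank bound (n=9, 20 conditions):

  i=1: 0 | 0 | 0 | 0 | 1 | 1 | 1 | 1 | 1
  i=2: 0 | 0 | 0 | 0 | 1 | 2 | 2 | 2 | 2
  i=3: 0 | 0 | 0 | 1 | 2 | 3 | 3 | 3 | 3
  i=4: 0 | 0 | 0 | 1 | 2 | 3 | 3 | 4 | 4
  i=5: 1 | 1 | 1 | 2 | 3 | 4 | 4 | 5 | 5
  i=6: 1 | 1 | 1 | 2 | 3 | 4 | 5 | 6 | 6
  i=7: 1 | 1 | 2 | 3 | 4 | 5 | 6 | 7 | 7
  i=8: 1 | 2 | 3 | 4 | 5 | 6 | 7 | 8 | 8
  i=9: 1 | 2 | 3 | 4 | 5 | 6 | 7 | 8 | 9

reading off 1-entries of Δ²R: w = (5, 6, 4, 8, 1, 7, 3, 2, 9).

ℓ(w)=18; the 5 essential cells (i,j,r):

[(2, 4, 0), (4, 3, 0), (4, 7, 3), (6, 3, 1), (7, 2, 1)]


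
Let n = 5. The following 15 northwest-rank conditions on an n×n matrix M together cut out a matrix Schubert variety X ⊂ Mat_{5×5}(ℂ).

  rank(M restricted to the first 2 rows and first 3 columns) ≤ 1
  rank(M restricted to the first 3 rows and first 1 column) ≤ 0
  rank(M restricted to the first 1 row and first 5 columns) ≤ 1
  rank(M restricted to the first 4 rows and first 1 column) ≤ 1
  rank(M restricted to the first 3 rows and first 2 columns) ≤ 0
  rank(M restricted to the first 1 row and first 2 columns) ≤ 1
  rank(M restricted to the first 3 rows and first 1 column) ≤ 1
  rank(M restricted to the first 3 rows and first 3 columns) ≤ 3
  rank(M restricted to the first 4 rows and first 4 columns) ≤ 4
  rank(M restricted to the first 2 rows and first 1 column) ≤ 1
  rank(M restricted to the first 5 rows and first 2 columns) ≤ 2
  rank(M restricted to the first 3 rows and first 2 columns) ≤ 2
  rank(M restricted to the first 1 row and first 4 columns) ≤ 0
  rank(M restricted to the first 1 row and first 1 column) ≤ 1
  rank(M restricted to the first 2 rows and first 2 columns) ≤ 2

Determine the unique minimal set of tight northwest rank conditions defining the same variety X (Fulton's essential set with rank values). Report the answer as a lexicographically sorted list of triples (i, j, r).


Propagating the 15 rank bounds to every northwest block:

  R[1]: 0 | 0 | 0 | 0 | 1
  R[2]: 0 | 0 | 1 | 1 | 2
  R[3]: 0 | 0 | 1 | 2 | 3
  R[4]: 1 | 1 | 2 | 3 | 4
  R[5]: 1 | 2 | 3 | 4 | 5

giving w = (5, 3, 4, 1, 2) via Δ²R.

Fulton essential set (2 of the 8 Rothe cells):

[(1, 4, 0), (3, 2, 0)]


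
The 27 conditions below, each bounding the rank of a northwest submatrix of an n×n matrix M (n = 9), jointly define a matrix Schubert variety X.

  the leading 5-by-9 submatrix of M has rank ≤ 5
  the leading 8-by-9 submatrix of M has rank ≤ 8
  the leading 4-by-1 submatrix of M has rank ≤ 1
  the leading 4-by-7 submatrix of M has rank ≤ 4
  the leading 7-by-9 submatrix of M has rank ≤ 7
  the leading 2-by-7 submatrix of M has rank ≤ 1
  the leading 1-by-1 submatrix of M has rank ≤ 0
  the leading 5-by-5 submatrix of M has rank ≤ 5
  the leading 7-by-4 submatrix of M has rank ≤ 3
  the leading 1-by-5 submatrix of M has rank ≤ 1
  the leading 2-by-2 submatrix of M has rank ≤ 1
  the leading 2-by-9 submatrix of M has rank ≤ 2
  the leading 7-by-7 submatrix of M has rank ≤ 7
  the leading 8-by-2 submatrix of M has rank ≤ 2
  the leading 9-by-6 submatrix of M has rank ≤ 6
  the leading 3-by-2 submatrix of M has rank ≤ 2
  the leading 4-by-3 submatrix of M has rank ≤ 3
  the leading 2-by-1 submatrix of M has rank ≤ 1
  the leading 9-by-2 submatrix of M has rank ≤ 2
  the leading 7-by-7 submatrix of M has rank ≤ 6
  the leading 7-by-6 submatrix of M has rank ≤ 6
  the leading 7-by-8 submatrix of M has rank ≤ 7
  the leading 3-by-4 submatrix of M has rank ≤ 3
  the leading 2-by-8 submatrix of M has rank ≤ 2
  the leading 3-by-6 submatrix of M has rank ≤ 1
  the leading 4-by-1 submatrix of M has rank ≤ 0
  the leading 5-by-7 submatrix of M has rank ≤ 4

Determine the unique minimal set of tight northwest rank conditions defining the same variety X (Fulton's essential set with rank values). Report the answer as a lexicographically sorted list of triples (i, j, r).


Computing R[i][j] = min implied NW-rank bound (n=9, 27 conditions):

  row 1: 0, 1, 1, 1, 1, 1, 1, 1, 1
  row 2: 0, 1, 1, 1, 1, 1, 1, 2, 2
  row 3: 0, 1, 1, 1, 1, 1, 2, 3, 3
  row 4: 0, 1, 2, 2, 2, 2, 3, 4, 4
  row 5: 1, 2, 3, 3, 3, 3, 4, 5, 5
  row 6: 1, 2, 3, 3, 4, 4, 5, 6, 6
  row 7: 1, 2, 3, 3, 4, 5, 6, 7, 7
  row 8: 1, 2, 3, 4, 5, 6, 7, 8, 8
  row 9: 1, 2, 3, 4, 5, 6, 7, 8, 9

so w = (2, 8, 7, 3, 1, 5, 6, 4, 9).

Rothe diagram D(w) (15 cells), 4 SE-corners (essential conditions):

[(2, 7, 1), (3, 6, 1), (4, 1, 0), (7, 4, 3)]


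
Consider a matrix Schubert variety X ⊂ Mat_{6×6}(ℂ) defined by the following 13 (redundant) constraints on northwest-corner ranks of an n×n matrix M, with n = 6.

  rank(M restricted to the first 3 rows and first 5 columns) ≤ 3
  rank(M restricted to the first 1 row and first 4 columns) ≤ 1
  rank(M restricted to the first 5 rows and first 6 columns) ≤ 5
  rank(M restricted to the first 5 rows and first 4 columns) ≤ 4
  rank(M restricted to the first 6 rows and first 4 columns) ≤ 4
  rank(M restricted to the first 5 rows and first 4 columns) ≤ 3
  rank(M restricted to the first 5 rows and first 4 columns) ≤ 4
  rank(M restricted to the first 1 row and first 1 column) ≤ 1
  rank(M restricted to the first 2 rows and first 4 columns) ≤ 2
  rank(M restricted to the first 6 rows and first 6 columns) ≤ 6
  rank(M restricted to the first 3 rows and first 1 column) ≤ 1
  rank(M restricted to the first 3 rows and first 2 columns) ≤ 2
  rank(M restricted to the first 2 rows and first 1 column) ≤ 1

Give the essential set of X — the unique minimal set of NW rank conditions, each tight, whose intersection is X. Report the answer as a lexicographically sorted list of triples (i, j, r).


Computing R[i][j] = min implied NW-rank bound (n=6, 13 conditions):

  i=1: 1 1 1 1 1 1
  i=2: 1 2 2 2 2 2
  i=3: 1 2 3 3 3 3
  i=4: 1 2 3 3 4 4
  i=5: 1 2 3 3 4 5
  i=6: 1 2 3 4 5 6

the unique w with this rank table is (1, 2, 3, 5, 6, 4).

Fulton essential set (1 of the 2 Rothe cells):

[(5, 4, 3)]
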